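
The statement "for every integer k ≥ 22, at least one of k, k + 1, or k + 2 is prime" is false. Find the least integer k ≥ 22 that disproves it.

For k = 22, 23 the conclusion holds.
k = 24: 24 = 2 × 12; 25 = 5 × 5; 26 = 2 × 13 — all composite.
Thus k = 24 disproves the claim, and no smaller k works.

k = 24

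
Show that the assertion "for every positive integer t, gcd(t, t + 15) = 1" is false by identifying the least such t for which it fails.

t = 3

For t = 1, 2 the conclusion holds.
t = 3: gcd(3, 18) = 3.
Thus t = 3 disproves the claim, and no smaller t works.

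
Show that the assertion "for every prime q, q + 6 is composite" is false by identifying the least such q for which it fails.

We need the least prime q for which q + 6 is prime.
For q = 2, 3 the conclusion holds.
q = 5: q + 6 = 11, prime — not composite.
Hence q = 5 is a counterexample.

q = 5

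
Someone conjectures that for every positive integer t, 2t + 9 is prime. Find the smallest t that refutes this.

For t = 1, 2 the conclusion holds.
t = 3: 2t + 9 = 15 = 3 × 5, composite.
Thus t = 3 disproves the claim, and no smaller t works.

t = 3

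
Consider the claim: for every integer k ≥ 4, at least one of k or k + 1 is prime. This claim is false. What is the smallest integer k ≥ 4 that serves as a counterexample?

A counterexample is any integer k ≥ 4 such that k, k + 1 are both composite; we check each in order.
k = 4: 5 is prime.
k = 5: 5 is prime.
k = 6: 7 is prime.
k = 7: 7 is prime.
k = 8: 8 = 2 × 4; 9 = 3 × 3 — both composite.

k = 8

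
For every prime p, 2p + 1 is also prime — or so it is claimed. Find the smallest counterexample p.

We need the least prime p for which 2p + 1 is not prime.
For p = 2, 3, 5 the conclusion holds.
p = 7: 2p + 1 = 15 = 3 × 5, not prime.

p = 7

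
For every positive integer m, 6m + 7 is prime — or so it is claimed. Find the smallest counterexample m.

m = 3

For m = 1, 2 the conclusion holds.
m = 3: 6m + 7 = 25 = 5 × 5, composite.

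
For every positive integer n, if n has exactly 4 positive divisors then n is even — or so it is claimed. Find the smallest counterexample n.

Check each positive integer n in order until n has exactly 4 positive divisors but n is odd.
The first 4 eligible values, up to n = 14, all satisfy the conclusion.
n = 15: divisors of 15: 1, 3, 5, 15; 15 is odd.
Hence n = 15 is a counterexample.

n = 15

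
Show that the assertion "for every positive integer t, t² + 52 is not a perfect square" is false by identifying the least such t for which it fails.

Check each positive integer t in order until t² + 52 is a perfect square.
For t = 1, 2, 3, 4, …, 9, 10, 11 the conclusion holds.
t = 12: 12² + 52 = 196 = 14², a perfect square.

t = 12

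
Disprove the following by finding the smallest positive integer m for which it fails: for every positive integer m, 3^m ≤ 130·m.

m = 7

A counterexample is any positive integer m such that 3^m > 130·m; we check each in order.
For m = 1, 2, 3, 4, 5, 6 the conclusion holds.
m = 7: 3^m = 2187 and 130·m = 910, so 2187 > 910.
Thus m = 7 disproves the claim, and no smaller m works.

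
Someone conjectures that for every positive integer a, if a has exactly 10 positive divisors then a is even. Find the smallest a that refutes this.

a = 405

Check each positive integer a in order until a has exactly 10 positive divisors but a is odd.
For a = 48, 80, 112, 162, 176, 208, 272, 304, 368 the conclusion holds.
a = 405: divisors of 405: 10 divisors; 405 is odd.
So a = 405 is the smallest counterexample.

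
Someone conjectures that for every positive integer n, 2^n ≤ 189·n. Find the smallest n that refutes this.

n = 12

We need the least positive integer n for which 2^n > 189·n.
The first 11 eligible values, up to n = 11, all satisfy the conclusion.
n = 12: 2^n = 4096 and 189·n = 2268, so 4096 > 2268.
Hence n = 12 is a counterexample.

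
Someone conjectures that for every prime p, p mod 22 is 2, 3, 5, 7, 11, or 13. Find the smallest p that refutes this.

p = 17

A counterexample is any prime p such that the claim fails; we check each in order.
The first 6 eligible values, up to p = 13, all satisfy the conclusion.
p = 17: 17 mod 22 = 17 — not in {2, 3, 5, 7, 11, 13}.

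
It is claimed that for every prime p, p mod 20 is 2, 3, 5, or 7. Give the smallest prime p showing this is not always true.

Check each prime p in order until the claim fails.
The first 4 eligible values, up to p = 7, all satisfy the conclusion.
p = 11: 11 mod 20 = 11 — not in {2, 3, 5, 7}.

p = 11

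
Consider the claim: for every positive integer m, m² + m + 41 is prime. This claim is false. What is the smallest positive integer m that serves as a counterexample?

We need the least positive integer m for which m² + m + 41 is not prime.
The first 39 eligible values, up to m = 39, all satisfy the conclusion.
m = 40: m² + m + 41 = 1681 = 41 × 41, composite.

m = 40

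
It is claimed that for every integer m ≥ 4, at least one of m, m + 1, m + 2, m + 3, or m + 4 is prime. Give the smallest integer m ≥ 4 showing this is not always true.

We need the least integer m ≥ 4 for which m, m + 1, m + 2, m + 3, m + 4 are all composite.
For m = 4, 5, 6, 7, …, 21, 22, 23 the conclusion holds.
m = 24: 24 = 2 × 12; 25 = 5 × 5; 26 = 2 × 13; 27 = 3 × 9; 28 = 2 × 14 — all composite.
So m = 24 is the smallest counterexample.

m = 24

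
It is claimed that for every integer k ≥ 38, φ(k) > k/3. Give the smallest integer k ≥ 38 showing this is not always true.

We need the least integer k ≥ 38 for which the claim fails.
For k = 38, 39, 40, 41 the conclusion holds.
k = 42: φ(42) = 12 and 42/3 = 14, so φ(42) ≤ 42/3.
So k = 42 is the smallest counterexample.

k = 42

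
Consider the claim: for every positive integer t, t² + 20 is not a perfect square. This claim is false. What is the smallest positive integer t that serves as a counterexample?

Check each positive integer t in order until t² + 20 is a perfect square.
For t = 1, 2, 3 the conclusion holds.
t = 4: 4² + 20 = 36 = 6², a perfect square.
Thus t = 4 disproves the claim, and no smaller t works.

t = 4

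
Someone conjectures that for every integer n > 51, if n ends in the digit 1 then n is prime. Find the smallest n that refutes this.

n = 81

Check each integer n > 51 in order until n ends in the digit 1 but n is not prime.
For n = 61, 71 the conclusion holds.
n = 81: 81 ends in 1; 81 = 3 × 27, composite.
Thus n = 81 disproves the claim, and no smaller n works.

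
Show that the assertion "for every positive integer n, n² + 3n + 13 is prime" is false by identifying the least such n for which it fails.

n = 9

Check each positive integer n in order until n² + 3n + 13 is not prime.
For n = 1, 2, 3, 4, 5, 6, 7, 8 the conclusion holds.
n = 9: n² + 3n + 13 = 121 = 11 × 11, composite.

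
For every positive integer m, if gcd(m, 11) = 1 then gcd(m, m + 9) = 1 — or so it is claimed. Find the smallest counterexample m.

m = 3

We need the least positive integer m for which gcd(m, 11) = 1 but gcd(m, m + 9) > 1.
m = 1: gcd(1, 10) = 1.
m = 2: gcd(2, 11) = 1.
m = 3: gcd(3, 12) = 3.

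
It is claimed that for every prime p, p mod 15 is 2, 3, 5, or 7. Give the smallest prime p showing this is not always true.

p = 11

Check each prime p in order until the claim fails.
For p = 2, 3, 5, 7 the conclusion holds.
p = 11: 11 mod 15 = 11 — not in {2, 3, 5, 7}.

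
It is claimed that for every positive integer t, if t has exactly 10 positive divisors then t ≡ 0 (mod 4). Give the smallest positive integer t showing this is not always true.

t = 162

t = 48: τ(48) = 10; 48 ≡ 0 (mod 4).
t = 80: τ(80) = 10; 80 ≡ 0 (mod 4).
t = 112: τ(112) = 10; 112 ≡ 0 (mod 4).
t = 162: τ(162) = 10; 162 ≡ 2 (mod 4).
Hence t = 162 is a counterexample.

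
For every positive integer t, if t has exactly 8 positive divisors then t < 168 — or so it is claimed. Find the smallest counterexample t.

For t = 24, 30, 40, 42, …, 152, 154, 165 the conclusion holds.
t = 170: τ(170) = 8; 170 ≥ 168.
Hence t = 170 is a counterexample.

t = 170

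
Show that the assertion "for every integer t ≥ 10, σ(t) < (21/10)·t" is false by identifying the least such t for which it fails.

t = 12

We need the least integer t ≥ 10 for which the claim fails.
For t = 10, 11 the conclusion holds.
t = 12: σ(12) = 28; 28 ≥ 126/5.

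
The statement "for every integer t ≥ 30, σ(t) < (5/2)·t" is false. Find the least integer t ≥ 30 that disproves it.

t = 36

Check each integer t ≥ 30 in order until the claim fails.
The first 6 eligible values, up to t = 35, all satisfy the conclusion.
t = 36: σ(36) = 91; 91 ≥ 90.
Hence t = 36 is a counterexample.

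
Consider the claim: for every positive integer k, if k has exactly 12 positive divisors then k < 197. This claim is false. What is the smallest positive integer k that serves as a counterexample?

k = 198

We need the least positive integer k for which k has exactly 12 positive divisors but the claim fails.
The first 12 eligible values, up to k = 160, all satisfy the conclusion.
k = 198: τ(198) = 12; 198 ≥ 197.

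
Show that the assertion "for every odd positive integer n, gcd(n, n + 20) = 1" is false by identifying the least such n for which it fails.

n = 5

Check each odd positive integer n in order until gcd(n, n + 20) > 1.
For n = 1, 3 the conclusion holds.
n = 5: gcd(5, 25) = 5.
Hence n = 5 is a counterexample.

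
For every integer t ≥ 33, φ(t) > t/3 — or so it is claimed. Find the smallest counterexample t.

t = 36

A counterexample is any integer t ≥ 33 such that the claim fails; we check each in order.
For t = 33, 34, 35 the conclusion holds.
t = 36: φ(36) = 12 and 36/3 = 12, so φ(36) ≤ 36/3.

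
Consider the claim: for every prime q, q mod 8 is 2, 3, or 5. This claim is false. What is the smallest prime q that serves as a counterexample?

q = 7

Check each prime q in order until the claim fails.
q = 2: 2 mod 8 = 2.
q = 3: 3 mod 8 = 3.
q = 5: 5 mod 8 = 5.
q = 7: 7 mod 8 = 7 — not in {2, 3, 5}.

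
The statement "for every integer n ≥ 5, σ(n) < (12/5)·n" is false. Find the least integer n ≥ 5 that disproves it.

n = 24

A counterexample is any integer n ≥ 5 such that the claim fails; we check each in order.
For n = 5, 6, 7, 8, …, 21, 22, 23 the conclusion holds.
n = 24: σ(24) = 60; 60 ≥ 288/5.
Hence n = 24 is a counterexample.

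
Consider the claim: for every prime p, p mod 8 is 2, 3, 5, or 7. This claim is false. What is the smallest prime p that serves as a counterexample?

p = 17

Check each prime p in order until the claim fails.
For p = 2, 3, 5, 7, 11, 13 the conclusion holds.
p = 17: 17 mod 8 = 1 — not in {2, 3, 5, 7}.
Thus p = 17 disproves the claim, and no smaller p works.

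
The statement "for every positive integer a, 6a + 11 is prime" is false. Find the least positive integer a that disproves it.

a = 4

Check each positive integer a in order until 6a + 11 is not prime.
For a = 1, 2, 3 the conclusion holds.
a = 4: 6a + 11 = 35 = 5 × 7, composite.
So a = 4 is the smallest counterexample.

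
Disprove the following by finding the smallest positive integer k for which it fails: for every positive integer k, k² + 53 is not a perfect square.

k = 26

The first 25 eligible values, up to k = 25, all satisfy the conclusion.
k = 26: 26² + 53 = 729 = 27², a perfect square.
Thus k = 26 disproves the claim, and no smaller k works.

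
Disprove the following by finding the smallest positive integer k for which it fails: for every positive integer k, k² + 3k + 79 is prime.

The first 4 eligible values, up to k = 4, all satisfy the conclusion.
k = 5: k² + 3k + 79 = 119 = 7 × 17, composite.

k = 5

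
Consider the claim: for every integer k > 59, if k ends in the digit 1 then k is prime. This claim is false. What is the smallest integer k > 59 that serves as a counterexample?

k = 81

For k = 61, 71 the conclusion holds.
k = 81: 81 ends in 1; 81 = 3 × 27, composite.
Thus k = 81 disproves the claim, and no smaller k works.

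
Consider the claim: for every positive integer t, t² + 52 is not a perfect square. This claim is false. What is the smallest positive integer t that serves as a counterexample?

t = 12

A counterexample is any positive integer t such that t² + 52 is a perfect square; we check each in order.
The first 11 eligible values, up to t = 11, all satisfy the conclusion.
t = 12: 12² + 52 = 196 = 14², a perfect square.
Thus t = 12 disproves the claim, and no smaller t works.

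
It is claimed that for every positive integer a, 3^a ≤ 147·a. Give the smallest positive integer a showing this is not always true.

a = 7

We need the least positive integer a for which 3^a > 147·a.
The first 6 eligible values, up to a = 6, all satisfy the conclusion.
a = 7: 3^a = 2187 and 147·a = 1029, so 2187 > 1029.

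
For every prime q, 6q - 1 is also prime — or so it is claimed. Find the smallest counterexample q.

Check each prime q in order until 6q - 1 is not prime.
The first 4 eligible values, up to q = 7, all satisfy the conclusion.
q = 11: 6q - 1 = 65 = 5 × 13, not prime.
So q = 11 is the smallest counterexample.

q = 11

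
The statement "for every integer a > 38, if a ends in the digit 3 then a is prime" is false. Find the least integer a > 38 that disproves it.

Check each integer a > 38 in order until a ends in the digit 3 but a is not prime.
For a = 43, 53 the conclusion holds.
a = 63: 63 ends in 3; 63 = 3 × 21, composite.

a = 63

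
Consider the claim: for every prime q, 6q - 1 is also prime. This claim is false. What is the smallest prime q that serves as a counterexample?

We need the least prime q for which 6q - 1 is not prime.
For q = 2, 3, 5, 7 the conclusion holds.
q = 11: 6q - 1 = 65 = 5 × 13, not prime.

q = 11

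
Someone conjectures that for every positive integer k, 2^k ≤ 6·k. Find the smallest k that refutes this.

Check each positive integer k in order until 2^k > 6·k.
For k = 1, 2, 3, 4 the conclusion holds.
k = 5: 2^k = 32 and 6·k = 30, so 32 > 30.
Thus k = 5 disproves the claim, and no smaller k works.

k = 5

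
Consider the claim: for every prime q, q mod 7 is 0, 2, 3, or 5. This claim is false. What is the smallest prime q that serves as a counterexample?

We need the least prime q for which the claim fails.
For q = 2, 3, 5, 7 the conclusion holds.
q = 11: 11 mod 7 = 4 — not in {0, 2, 3, 5}.
So q = 11 is the smallest counterexample.

q = 11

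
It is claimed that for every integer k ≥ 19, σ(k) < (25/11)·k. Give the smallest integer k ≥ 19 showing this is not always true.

Check each integer k ≥ 19 in order until the claim fails.
The first 5 eligible values, up to k = 23, all satisfy the conclusion.
k = 24: σ(24) = 60; 60 ≥ 600/11.
Thus k = 24 disproves the claim, and no smaller k works.

k = 24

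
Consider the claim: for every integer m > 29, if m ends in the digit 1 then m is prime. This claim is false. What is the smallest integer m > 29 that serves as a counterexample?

m = 51

For m = 31, 41 the conclusion holds.
m = 51: 51 ends in 1; 51 = 3 × 17, composite.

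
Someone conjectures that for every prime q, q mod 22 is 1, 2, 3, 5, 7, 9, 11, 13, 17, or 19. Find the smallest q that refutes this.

For q = 2, 3, 5, 7, …, 23, 29, 31 the conclusion holds.
q = 37: 37 mod 22 = 15 — not in {1, 2, 3, 5, 7, 9, 11, 13, 17, 19}.

q = 37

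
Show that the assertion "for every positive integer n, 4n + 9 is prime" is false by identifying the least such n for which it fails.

n = 3

n = 1: 4n + 9 = 13, prime.
n = 2: 4n + 9 = 17, prime.
n = 3: 4n + 9 = 21 = 3 × 7, composite.
Thus n = 3 disproves the claim, and no smaller n works.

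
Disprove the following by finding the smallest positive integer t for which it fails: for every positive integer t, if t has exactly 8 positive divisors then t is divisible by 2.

t = 105

For t = 24, 30, 40, 42, …, 88, 102, 104 the conclusion holds.
t = 105: τ(105) = 8; 105 mod 2 = 1.
Hence t = 105 is a counterexample.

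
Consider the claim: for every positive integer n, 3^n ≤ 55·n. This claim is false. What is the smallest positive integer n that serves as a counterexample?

The first 5 eligible values, up to n = 5, all satisfy the conclusion.
n = 6: 3^n = 729 and 55·n = 330, so 729 > 330.
So n = 6 is the smallest counterexample.

n = 6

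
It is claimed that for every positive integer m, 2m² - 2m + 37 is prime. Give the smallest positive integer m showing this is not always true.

For m = 1, 2 the conclusion holds.
m = 3: 2m² - 2m + 37 = 49 = 7 × 7, composite.

m = 3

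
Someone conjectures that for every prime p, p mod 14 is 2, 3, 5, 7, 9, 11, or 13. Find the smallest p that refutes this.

p = 29

For p = 2, 3, 5, 7, 11, 13, 17, 19, 23 the conclusion holds.
p = 29: 29 mod 14 = 1 — not in {2, 3, 5, 7, 9, 11, 13}.
So p = 29 is the smallest counterexample.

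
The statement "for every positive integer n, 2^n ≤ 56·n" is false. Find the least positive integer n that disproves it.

A counterexample is any positive integer n such that 2^n > 56·n; we check each in order.
n = 1: 2^n = 2 and 56·n = 56, so 2 ≤ 56.
n = 2: 2^n = 4 and 56·n = 112, so 4 ≤ 112.
n = 3: 2^n = 8 and 56·n = 168, so 8 ≤ 168.
n = 4: 2^n = 16 and 56·n = 224, so 16 ≤ 224.
n = 5: 2^n = 32 and 56·n = 280, so 32 ≤ 280.
n = 6: 2^n = 64 and 56·n = 336, so 64 ≤ 336.
n = 7: 2^n = 128 and 56·n = 392, so 128 ≤ 392.
n = 8: 2^n = 256 and 56·n = 448, so 256 ≤ 448.
n = 9: 2^n = 512 and 56·n = 504, so 512 > 504.

n = 9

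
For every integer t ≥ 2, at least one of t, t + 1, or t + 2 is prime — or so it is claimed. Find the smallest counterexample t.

t = 8

We need the least integer t ≥ 2 for which t, t + 1, t + 2 are all composite.
For t = 2, 3, 4, 5, 6, 7 the conclusion holds.
t = 8: 8 = 2 × 4; 9 = 3 × 3; 10 = 2 × 5 — all composite.
So t = 8 is the smallest counterexample.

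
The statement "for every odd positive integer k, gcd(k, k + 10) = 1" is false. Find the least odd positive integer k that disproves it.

k = 5

Check each odd positive integer k in order until gcd(k, k + 10) > 1.
k = 1: gcd(1, 11) = 1.
k = 3: gcd(3, 13) = 1.
k = 5: gcd(5, 15) = 5.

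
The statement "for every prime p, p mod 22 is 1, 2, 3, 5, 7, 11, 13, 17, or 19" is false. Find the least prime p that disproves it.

p = 31

Check each prime p in order until the claim fails.
The first 10 eligible values, up to p = 29, all satisfy the conclusion.
p = 31: 31 mod 22 = 9 — not in {1, 2, 3, 5, 7, 11, 13, 17, 19}.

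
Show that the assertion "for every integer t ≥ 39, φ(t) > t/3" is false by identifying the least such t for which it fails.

t = 42

We need the least integer t ≥ 39 for which the claim fails.
t = 39: φ(39) = 24 and 39/3 = 13, so φ(39) > 39/3.
t = 40: φ(40) = 16 and 40/3 = 40/3, so φ(40) > 40/3.
t = 41: φ(41) = 40 and 41/3 = 41/3, so φ(41) > 41/3.
t = 42: φ(42) = 12 and 42/3 = 14, so φ(42) ≤ 42/3.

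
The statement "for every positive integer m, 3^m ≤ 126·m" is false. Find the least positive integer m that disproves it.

m = 7

For m = 1, 2, 3, 4, 5, 6 the conclusion holds.
m = 7: 3^m = 2187 and 126·m = 882, so 2187 > 882.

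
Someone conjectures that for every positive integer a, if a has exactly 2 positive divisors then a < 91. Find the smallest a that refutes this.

a = 97

We need the least positive integer a for which a has exactly 2 positive divisors but the claim fails.
For a = 2, 3, 5, 7, …, 79, 83, 89 the conclusion holds.
a = 97: τ(97) = 2; 97 ≥ 91.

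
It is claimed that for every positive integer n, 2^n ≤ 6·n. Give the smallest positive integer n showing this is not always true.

A counterexample is any positive integer n such that 2^n > 6·n; we check each in order.
The first 4 eligible values, up to n = 4, all satisfy the conclusion.
n = 5: 2^n = 32 and 6·n = 30, so 32 > 30.
Hence n = 5 is a counterexample.

n = 5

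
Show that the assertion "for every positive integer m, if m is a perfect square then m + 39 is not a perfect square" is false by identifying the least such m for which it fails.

m = 25

Check each positive integer m in order until m is a perfect square but m + 39 is a perfect square.
m = 1: 1 + 39 = 40, not a perfect square.
m = 4: 4 + 39 = 43, not a perfect square.
m = 9: 9 + 39 = 48, not a perfect square.
m = 16: 16 + 39 = 55, not a perfect square.
m = 25: 25 = 5² and 25 + 39 = 64 = 8².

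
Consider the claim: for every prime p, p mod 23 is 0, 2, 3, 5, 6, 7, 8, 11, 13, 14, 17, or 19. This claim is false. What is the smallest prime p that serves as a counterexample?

p = 41

We need the least prime p for which the claim fails.
For p = 2, 3, 5, 7, …, 29, 31, 37 the conclusion holds.
p = 41: 41 mod 23 = 18 — not in {0, 2, 3, 5, 6, 7, 8, 11, 13, 14, 17, 19}.
Thus p = 41 disproves the claim, and no smaller p works.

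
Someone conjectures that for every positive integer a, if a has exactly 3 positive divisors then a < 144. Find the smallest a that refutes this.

Check each positive integer a in order until a has exactly 3 positive divisors but the claim fails.
For a = 4, 9, 25, 49, 121 the conclusion holds.
a = 169: τ(169) = 3; 169 ≥ 144.

a = 169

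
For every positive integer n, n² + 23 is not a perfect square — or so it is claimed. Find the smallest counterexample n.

Check each positive integer n in order until n² + 23 is a perfect square.
For n = 1, 2, 3, 4, 5, 6, 7, 8, 9, 10 the conclusion holds.
n = 11: 11² + 23 = 144 = 12², a perfect square.
Hence n = 11 is a counterexample.

n = 11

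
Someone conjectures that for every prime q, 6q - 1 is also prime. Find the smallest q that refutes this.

A counterexample is any prime q such that 6q - 1 is not prime; we check each in order.
For q = 2, 3, 5, 7 the conclusion holds.
q = 11: 6q - 1 = 65 = 5 × 13, not prime.
So q = 11 is the smallest counterexample.

q = 11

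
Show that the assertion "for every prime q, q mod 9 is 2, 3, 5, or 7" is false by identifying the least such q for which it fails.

q = 13

Check each prime q in order until the claim fails.
For q = 2, 3, 5, 7, 11 the conclusion holds.
q = 13: 13 mod 9 = 4 — not in {2, 3, 5, 7}.
So q = 13 is the smallest counterexample.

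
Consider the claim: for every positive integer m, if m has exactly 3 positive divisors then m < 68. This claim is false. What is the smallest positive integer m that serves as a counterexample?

A counterexample is any positive integer m such that m has exactly 3 positive divisors but the claim fails; we check each in order.
m = 4: τ(4) = 3; 4 < 68.
m = 9: τ(9) = 3; 9 < 68.
m = 25: τ(25) = 3; 25 < 68.
m = 49: τ(49) = 3; 49 < 68.
m = 121: τ(121) = 3; 121 ≥ 68.

m = 121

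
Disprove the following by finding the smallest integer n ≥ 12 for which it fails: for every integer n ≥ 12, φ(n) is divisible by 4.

For n = 12, 13 the conclusion holds.
n = 14: φ(14) = 6; 6 mod 4 = 2.
Hence n = 14 is a counterexample.

n = 14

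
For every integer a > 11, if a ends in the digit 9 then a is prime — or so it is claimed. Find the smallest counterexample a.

a = 39

For a = 19, 29 the conclusion holds.
a = 39: 39 ends in 9; 39 = 3 × 13, composite.
Hence a = 39 is a counterexample.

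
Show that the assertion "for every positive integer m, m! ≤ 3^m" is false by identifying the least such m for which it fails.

Check each positive integer m in order until m! > 3^m.
For m = 1, 2, 3, 4, 5, 6 the conclusion holds.
m = 7: m! = 5040 and 3^m = 2187, so 5040 > 2187.
Hence m = 7 is a counterexample.

m = 7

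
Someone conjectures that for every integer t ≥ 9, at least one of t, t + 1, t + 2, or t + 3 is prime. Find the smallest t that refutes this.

Check each integer t ≥ 9 in order until t, t + 1, t + 2, t + 3 are all composite.
For t = 9, 10, 11, 12, …, 21, 22, 23 the conclusion holds.
t = 24: 24 = 2 × 12; 25 = 5 × 5; 26 = 2 × 13; 27 = 3 × 9 — all composite.

t = 24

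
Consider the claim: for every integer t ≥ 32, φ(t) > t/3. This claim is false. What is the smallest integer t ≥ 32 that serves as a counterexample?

For t = 32, 33, 34, 35 the conclusion holds.
t = 36: φ(36) = 12 and 36/3 = 12, so φ(36) ≤ 36/3.
So t = 36 is the smallest counterexample.

t = 36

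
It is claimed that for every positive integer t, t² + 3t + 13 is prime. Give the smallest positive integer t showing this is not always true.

t = 1: t² + 3t + 13 = 17, prime.
t = 2: t² + 3t + 13 = 23, prime.
t = 3: t² + 3t + 13 = 31, prime.
t = 4: t² + 3t + 13 = 41, prime.
t = 5: t² + 3t + 13 = 53, prime.
t = 6: t² + 3t + 13 = 67, prime.
t = 7: t² + 3t + 13 = 83, prime.
t = 8: t² + 3t + 13 = 101, prime.
t = 9: t² + 3t + 13 = 121 = 11 × 11, composite.

t = 9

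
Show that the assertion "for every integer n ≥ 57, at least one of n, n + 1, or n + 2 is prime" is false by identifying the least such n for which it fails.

n = 62

We need the least integer n ≥ 57 for which n, n + 1, n + 2 are all composite.
n = 57: 59 is prime.
n = 58: 59 is prime.
n = 59: 59 is prime.
n = 60: 61 is prime.
n = 61: 61 is prime.
n = 62: 62 = 2 × 31; 63 = 3 × 21; 64 = 2 × 32 — all composite.
So n = 62 is the smallest counterexample.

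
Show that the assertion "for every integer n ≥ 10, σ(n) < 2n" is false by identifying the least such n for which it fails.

A counterexample is any integer n ≥ 10 such that the claim fails; we check each in order.
For n = 10, 11 the conclusion holds.
n = 12: σ(12) = 28; 28 ≥ 24.
Hence n = 12 is a counterexample.

n = 12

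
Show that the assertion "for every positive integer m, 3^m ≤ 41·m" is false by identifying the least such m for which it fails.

Check each positive integer m in order until 3^m > 41·m.
For m = 1, 2, 3, 4 the conclusion holds.
m = 5: 3^m = 243 and 41·m = 205, so 243 > 205.

m = 5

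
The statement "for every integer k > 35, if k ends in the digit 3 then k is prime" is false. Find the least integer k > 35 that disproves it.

k = 63

We need the least integer k > 35 for which k ends in the digit 3 but k is not prime.
k = 43: 43 ends in 3 and is prime.
k = 53: 53 ends in 3 and is prime.
k = 63: 63 ends in 3; 63 = 3 × 21, composite.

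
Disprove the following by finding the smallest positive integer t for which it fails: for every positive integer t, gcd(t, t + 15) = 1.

t = 3

t = 1: gcd(1, 16) = 1.
t = 2: gcd(2, 17) = 1.
t = 3: gcd(3, 18) = 3.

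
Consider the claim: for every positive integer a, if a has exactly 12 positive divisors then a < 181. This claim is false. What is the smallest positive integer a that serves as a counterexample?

a = 198

A counterexample is any positive integer a such that a has exactly 12 positive divisors but the claim fails; we check each in order.
For a = 60, 72, 84, 90, …, 150, 156, 160 the conclusion holds.
a = 198: τ(198) = 12; 198 ≥ 181.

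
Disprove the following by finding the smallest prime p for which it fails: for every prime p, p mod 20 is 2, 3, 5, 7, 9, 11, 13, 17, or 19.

We need the least prime p for which the claim fails.
For p = 2, 3, 5, 7, …, 29, 31, 37 the conclusion holds.
p = 41: 41 mod 20 = 1 — not in {2, 3, 5, 7, 9, 11, 13, 17, 19}.

p = 41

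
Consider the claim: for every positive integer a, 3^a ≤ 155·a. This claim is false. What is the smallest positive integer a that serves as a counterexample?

Check each positive integer a in order until 3^a > 155·a.
a = 1: 3^a = 3 and 155·a = 155, so 3 ≤ 155.
a = 2: 3^a = 9 and 155·a = 310, so 9 ≤ 310.
a = 3: 3^a = 27 and 155·a = 465, so 27 ≤ 465.
a = 4: 3^a = 81 and 155·a = 620, so 81 ≤ 620.
a = 5: 3^a = 243 and 155·a = 775, so 243 ≤ 775.
a = 6: 3^a = 729 and 155·a = 930, so 729 ≤ 930.
a = 7: 3^a = 2187 and 155·a = 1085, so 2187 > 1085.
Hence a = 7 is a counterexample.

a = 7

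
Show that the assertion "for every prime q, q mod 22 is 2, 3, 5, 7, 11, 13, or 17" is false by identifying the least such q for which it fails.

q = 19

We need the least prime q for which the claim fails.
q = 2: 2 mod 22 = 2.
q = 3: 3 mod 22 = 3.
q = 5: 5 mod 22 = 5.
q = 7: 7 mod 22 = 7.
q = 11: 11 mod 22 = 11.
q = 13: 13 mod 22 = 13.
q = 17: 17 mod 22 = 17.
q = 19: 19 mod 22 = 19 — not in {2, 3, 5, 7, 11, 13, 17}.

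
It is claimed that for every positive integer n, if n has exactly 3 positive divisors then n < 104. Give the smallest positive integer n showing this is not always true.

n = 4: τ(4) = 3; 4 < 104.
n = 9: τ(9) = 3; 9 < 104.
n = 25: τ(25) = 3; 25 < 104.
n = 49: τ(49) = 3; 49 < 104.
n = 121: τ(121) = 3; 121 ≥ 104.

n = 121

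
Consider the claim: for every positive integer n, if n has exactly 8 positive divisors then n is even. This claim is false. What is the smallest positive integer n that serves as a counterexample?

Check each positive integer n in order until n has exactly 8 positive divisors but n is odd.
For n = 24, 30, 40, 42, …, 88, 102, 104 the conclusion holds.
n = 105: divisors of 105: 1, 3, 5, 7, 15, 21, 35, 105; 105 is odd.
Hence n = 105 is a counterexample.

n = 105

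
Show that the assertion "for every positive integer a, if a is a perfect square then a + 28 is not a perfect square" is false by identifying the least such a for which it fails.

A counterexample is any positive integer a such that a is a perfect square but a + 28 is a perfect square; we check each in order.
For a = 1, 4, 9, 16, 25 the conclusion holds.
a = 36: 36 = 6² and 36 + 28 = 64 = 8².
Hence a = 36 is a counterexample.

a = 36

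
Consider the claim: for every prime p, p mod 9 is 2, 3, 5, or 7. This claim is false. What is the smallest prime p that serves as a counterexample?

We need the least prime p for which the claim fails.
p = 2: 2 mod 9 = 2.
p = 3: 3 mod 9 = 3.
p = 5: 5 mod 9 = 5.
p = 7: 7 mod 9 = 7.
p = 11: 11 mod 9 = 2.
p = 13: 13 mod 9 = 4 — not in {2, 3, 5, 7}.
So p = 13 is the smallest counterexample.

p = 13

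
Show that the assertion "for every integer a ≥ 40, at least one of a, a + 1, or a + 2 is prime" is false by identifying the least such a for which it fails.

a = 44

For a = 40, 41, 42, 43 the conclusion holds.
a = 44: 44 = 2 × 22; 45 = 3 × 15; 46 = 2 × 23 — all composite.
So a = 44 is the smallest counterexample.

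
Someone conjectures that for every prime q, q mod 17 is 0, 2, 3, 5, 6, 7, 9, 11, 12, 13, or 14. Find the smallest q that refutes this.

We need the least prime q for which the claim fails.
The first 16 eligible values, up to q = 53, all satisfy the conclusion.
q = 59: 59 mod 17 = 8 — not in {0, 2, 3, 5, 6, 7, 9, 11, 12, 13, 14}.
Hence q = 59 is a counterexample.

q = 59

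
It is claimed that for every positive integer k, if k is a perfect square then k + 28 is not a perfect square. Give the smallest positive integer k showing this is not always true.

k = 36

A counterexample is any positive integer k such that k is a perfect square but k + 28 is a perfect square; we check each in order.
For k = 1, 4, 9, 16, 25 the conclusion holds.
k = 36: 36 = 6² and 36 + 28 = 64 = 8².
Thus k = 36 disproves the claim, and no smaller k works.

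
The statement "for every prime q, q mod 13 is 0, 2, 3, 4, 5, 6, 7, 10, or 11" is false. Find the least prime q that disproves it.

q = 47

We need the least prime q for which the claim fails.
For q = 2, 3, 5, 7, …, 37, 41, 43 the conclusion holds.
q = 47: 47 mod 13 = 8 — not in {0, 2, 3, 4, 5, 6, 7, 10, 11}.
So q = 47 is the smallest counterexample.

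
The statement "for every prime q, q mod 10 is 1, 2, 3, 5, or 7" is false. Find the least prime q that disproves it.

We need the least prime q for which the claim fails.
For q = 2, 3, 5, 7, 11, 13, 17 the conclusion holds.
q = 19: 19 mod 10 = 9 — not in {1, 2, 3, 5, 7}.
Hence q = 19 is a counterexample.

q = 19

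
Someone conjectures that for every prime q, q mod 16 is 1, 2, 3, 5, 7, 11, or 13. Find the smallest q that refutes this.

q = 31

We need the least prime q for which the claim fails.
For q = 2, 3, 5, 7, 11, 13, 17, 19, 23, 29 the conclusion holds.
q = 31: 31 mod 16 = 15 — not in {1, 2, 3, 5, 7, 11, 13}.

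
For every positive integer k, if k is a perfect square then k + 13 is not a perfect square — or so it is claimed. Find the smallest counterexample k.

k = 36

We need the least positive integer k for which k is a perfect square but k + 13 is a perfect square.
k = 1: 1 + 13 = 14, not a perfect square.
k = 4: 4 + 13 = 17, not a perfect square.
k = 9: 9 + 13 = 22, not a perfect square.
k = 16: 16 + 13 = 29, not a perfect square.
k = 25: 25 + 13 = 38, not a perfect square.
k = 36: 36 = 6² and 36 + 13 = 49 = 7².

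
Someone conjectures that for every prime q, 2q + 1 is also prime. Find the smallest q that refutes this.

For q = 2, 3, 5 the conclusion holds.
q = 7: 2q + 1 = 15 = 3 × 5, not prime.
So q = 7 is the smallest counterexample.

q = 7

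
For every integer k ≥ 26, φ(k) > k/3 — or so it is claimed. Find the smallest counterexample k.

k = 30

Check each integer k ≥ 26 in order until the claim fails.
k = 26: φ(26) = 12 and 26/3 = 26/3, so φ(26) > 26/3.
k = 27: φ(27) = 18 and 27/3 = 9, so φ(27) > 27/3.
k = 28: φ(28) = 12 and 28/3 = 28/3, so φ(28) > 28/3.
k = 29: φ(29) = 28 and 29/3 = 29/3, so φ(29) > 29/3.
k = 30: φ(30) = 8 and 30/3 = 10, so φ(30) ≤ 30/3.
So k = 30 is the smallest counterexample.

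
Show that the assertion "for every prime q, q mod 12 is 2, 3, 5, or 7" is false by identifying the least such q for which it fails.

Check each prime q in order until the claim fails.
q = 2: 2 mod 12 = 2.
q = 3: 3 mod 12 = 3.
q = 5: 5 mod 12 = 5.
q = 7: 7 mod 12 = 7.
q = 11: 11 mod 12 = 11 — not in {2, 3, 5, 7}.
Thus q = 11 disproves the claim, and no smaller q works.

q = 11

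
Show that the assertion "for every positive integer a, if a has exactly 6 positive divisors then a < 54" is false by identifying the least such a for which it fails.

a = 63

For a = 12, 18, 20, 28, 32, 44, 45, 50, 52 the conclusion holds.
a = 63: τ(63) = 6; 63 ≥ 54.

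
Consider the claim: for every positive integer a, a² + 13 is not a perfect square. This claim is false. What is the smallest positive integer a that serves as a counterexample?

a = 6

For a = 1, 2, 3, 4, 5 the conclusion holds.
a = 6: 6² + 13 = 49 = 7², a perfect square.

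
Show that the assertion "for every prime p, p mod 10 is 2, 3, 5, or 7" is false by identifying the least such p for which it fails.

A counterexample is any prime p such that the claim fails; we check each in order.
p = 2: 2 mod 10 = 2.
p = 3: 3 mod 10 = 3.
p = 5: 5 mod 10 = 5.
p = 7: 7 mod 10 = 7.
p = 11: 11 mod 10 = 1 — not in {2, 3, 5, 7}.
Thus p = 11 disproves the claim, and no smaller p works.

p = 11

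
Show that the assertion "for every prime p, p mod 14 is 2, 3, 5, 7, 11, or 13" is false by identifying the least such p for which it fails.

A counterexample is any prime p such that the claim fails; we check each in order.
The first 8 eligible values, up to p = 19, all satisfy the conclusion.
p = 23: 23 mod 14 = 9 — not in {2, 3, 5, 7, 11, 13}.
Thus p = 23 disproves the claim, and no smaller p works.

p = 23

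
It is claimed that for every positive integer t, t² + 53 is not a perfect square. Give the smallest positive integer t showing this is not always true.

t = 26

We need the least positive integer t for which t² + 53 is a perfect square.
For t = 1, 2, 3, 4, …, 23, 24, 25 the conclusion holds.
t = 26: 26² + 53 = 729 = 27², a perfect square.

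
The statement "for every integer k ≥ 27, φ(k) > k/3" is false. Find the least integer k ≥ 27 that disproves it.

k = 30

A counterexample is any integer k ≥ 27 such that the claim fails; we check each in order.
For k = 27, 28, 29 the conclusion holds.
k = 30: φ(30) = 8 and 30/3 = 10, so φ(30) ≤ 30/3.
Thus k = 30 disproves the claim, and no smaller k works.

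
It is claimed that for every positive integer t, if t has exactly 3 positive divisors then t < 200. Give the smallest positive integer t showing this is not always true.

t = 289

t = 4: τ(4) = 3; 4 < 200.
t = 9: τ(9) = 3; 9 < 200.
t = 25: τ(25) = 3; 25 < 200.
t = 49: τ(49) = 3; 49 < 200.
t = 121: τ(121) = 3; 121 < 200.
t = 169: τ(169) = 3; 169 < 200.
t = 289: τ(289) = 3; 289 ≥ 200.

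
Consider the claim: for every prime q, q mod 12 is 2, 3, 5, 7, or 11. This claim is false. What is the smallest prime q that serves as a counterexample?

q = 13

We need the least prime q for which the claim fails.
q = 2: 2 mod 12 = 2.
q = 3: 3 mod 12 = 3.
q = 5: 5 mod 12 = 5.
q = 7: 7 mod 12 = 7.
q = 11: 11 mod 12 = 11.
q = 13: 13 mod 12 = 1 — not in {2, 3, 5, 7, 11}.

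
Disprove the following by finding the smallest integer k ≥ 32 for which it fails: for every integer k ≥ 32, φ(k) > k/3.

k = 36

A counterexample is any integer k ≥ 32 such that the claim fails; we check each in order.
The first 4 eligible values, up to k = 35, all satisfy the conclusion.
k = 36: φ(36) = 12 and 36/3 = 12, so φ(36) ≤ 36/3.
Hence k = 36 is a counterexample.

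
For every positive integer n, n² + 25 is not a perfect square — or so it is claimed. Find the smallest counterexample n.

n = 12

A counterexample is any positive integer n such that n² + 25 is a perfect square; we check each in order.
The first 11 eligible values, up to n = 11, all satisfy the conclusion.
n = 12: 12² + 25 = 169 = 13², a perfect square.
Thus n = 12 disproves the claim, and no smaller n works.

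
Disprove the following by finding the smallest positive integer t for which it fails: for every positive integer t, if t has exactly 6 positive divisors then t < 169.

t = 171

A counterexample is any positive integer t such that t has exactly 6 positive divisors but the claim fails; we check each in order.
For t = 12, 18, 20, 28, …, 148, 153, 164 the conclusion holds.
t = 171: τ(171) = 6; 171 ≥ 169.
So t = 171 is the smallest counterexample.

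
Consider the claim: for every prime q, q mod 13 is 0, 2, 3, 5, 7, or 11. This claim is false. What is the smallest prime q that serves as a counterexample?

q = 17

For q = 2, 3, 5, 7, 11, 13 the conclusion holds.
q = 17: 17 mod 13 = 4 — not in {0, 2, 3, 5, 7, 11}.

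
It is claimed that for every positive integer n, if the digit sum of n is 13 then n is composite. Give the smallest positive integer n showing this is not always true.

We need the least positive integer n for which the digit sum of n is 13 but n is prime.
For n = 49, 58 the conclusion holds.
n = 67: digit sum 13; 67 is prime, not composite.
So n = 67 is the smallest counterexample.

n = 67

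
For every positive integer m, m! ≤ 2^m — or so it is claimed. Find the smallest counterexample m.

m = 4

We need the least positive integer m for which m! > 2^m.
m = 1: m! = 1 and 2^m = 2, so 1 ≤ 2.
m = 2: m! = 2 and 2^m = 4, so 2 ≤ 4.
m = 3: m! = 6 and 2^m = 8, so 6 ≤ 8.
m = 4: m! = 24 and 2^m = 16, so 24 > 16.
Thus m = 4 disproves the claim, and no smaller m works.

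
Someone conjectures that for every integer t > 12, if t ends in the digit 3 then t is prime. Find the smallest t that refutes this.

t = 33

A counterexample is any integer t > 12 such that t ends in the digit 3 but t is not prime; we check each in order.
t = 13: 13 ends in 3 and is prime.
t = 23: 23 ends in 3 and is prime.
t = 33: 33 ends in 3; 33 = 3 × 11, composite.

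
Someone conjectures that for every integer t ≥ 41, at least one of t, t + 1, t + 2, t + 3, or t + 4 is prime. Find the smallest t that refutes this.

For t = 41, 42, 43, 44, 45, 46, 47 the conclusion holds.
t = 48: 48 = 2 × 24; 49 = 7 × 7; 50 = 2 × 25; 51 = 3 × 17; 52 = 2 × 26 — all composite.

t = 48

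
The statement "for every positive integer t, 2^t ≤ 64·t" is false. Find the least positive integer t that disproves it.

t = 10

We need the least positive integer t for which 2^t > 64·t.
For t = 1, 2, 3, 4, 5, 6, 7, 8, 9 the conclusion holds.
t = 10: 2^t = 1024 and 64·t = 640, so 1024 > 640.
Thus t = 10 disproves the claim, and no smaller t works.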